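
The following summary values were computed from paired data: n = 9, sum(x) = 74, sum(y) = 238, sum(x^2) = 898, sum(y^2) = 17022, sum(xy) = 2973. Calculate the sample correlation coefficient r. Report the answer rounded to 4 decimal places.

S_xy = nΣxy − ΣxΣy = 9·2973 − 74·238 = 26757 − 17612 = 9145
S_xx = nΣx² − (Σx)² = 9·898 − 74² = 8082 − 5476 = 2606
S_yy = nΣy² − (Σy)² = 9·17022 − 238² = 153198 − 56644 = 96554
r = S_xy / √(S_xx·S_yy) = 9145 / √(2606·96554) = 9145 / √251619724 = 9145 / 15862.5258 = 0.5765

0.5765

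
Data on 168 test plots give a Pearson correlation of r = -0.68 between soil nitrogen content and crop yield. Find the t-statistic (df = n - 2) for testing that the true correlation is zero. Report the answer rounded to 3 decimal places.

-11.949

1 − r² = 1 − 0.4624 = 0.5376;  √(1−r²) = 0.733212
√(n−2) = √166 = 12.884099
t = r·√(n−2)/√(1−r²) = -0.68 · 12.884099 / 0.733212 = -11.949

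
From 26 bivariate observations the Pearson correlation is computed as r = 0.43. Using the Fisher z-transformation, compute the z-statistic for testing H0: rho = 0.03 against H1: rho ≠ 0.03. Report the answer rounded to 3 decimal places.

z_r = atanh(0.43) = 0.459897,  z_0 = atanh(0.03) = 0.030009
SE = 1/√(n−3) = 1/√23 = 0.208514
z = (z_r − z_0)/SE = (0.459897 − 0.030009) / 0.208514 = 0.429888 / 0.208514 = 2.062

2.062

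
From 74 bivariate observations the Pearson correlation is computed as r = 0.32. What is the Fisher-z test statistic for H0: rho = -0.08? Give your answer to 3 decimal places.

Fisher z: atanh(0.32) = 0.331647, atanh(-0.08) = -0.080171
z = (z_r − z_0)·√(n−3) = (0.331647 − (-0.080171))·√71 = 0.411818 · 8.426150 = 3.470

3.470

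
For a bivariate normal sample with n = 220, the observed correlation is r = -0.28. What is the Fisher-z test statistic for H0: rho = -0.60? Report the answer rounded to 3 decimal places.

5.973

z_r = atanh(-0.28) = -0.287682,  z_0 = atanh(-0.60) = -0.693147
SE = 1/√(n−3) = 1/√217 = 0.067884
z = (z_r − z_0)/SE = (-0.287682 − (-0.693147)) / 0.067884 = 0.405465 / 0.067884 = 5.973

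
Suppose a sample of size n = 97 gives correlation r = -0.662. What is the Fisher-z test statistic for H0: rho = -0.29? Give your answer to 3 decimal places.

-4.826

z_r = atanh(-0.662) = -0.796366,  z_0 = atanh(-0.29) = -0.298566
SE = 1/√(n−3) = 1/√94 = 0.103142
z = (z_r − z_0)/SE = (-0.796366 − (-0.298566)) / 0.103142 = -0.497800 / 0.103142 = -4.826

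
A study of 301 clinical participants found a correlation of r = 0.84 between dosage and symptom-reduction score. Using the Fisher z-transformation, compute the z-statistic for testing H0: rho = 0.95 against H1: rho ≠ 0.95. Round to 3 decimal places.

-10.541

Fisher z: atanh(0.84) = 1.221174, atanh(0.95) = 1.831781
z = (z_r − z_0)·√(n−3) = (1.221174 − 1.831781)·√298 = -0.610607 · 17.262677 = -10.541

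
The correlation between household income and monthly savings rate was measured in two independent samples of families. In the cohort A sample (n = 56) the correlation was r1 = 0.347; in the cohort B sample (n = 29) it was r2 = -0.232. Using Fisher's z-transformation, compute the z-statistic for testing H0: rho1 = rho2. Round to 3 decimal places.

z1 = atanh(0.347) = 0.362029,  z2 = atanh(-0.232) = -0.236302
SE = √(1/(n1−3) + 1/(n2−3)) = √(1/53 + 1/26) = √(0.0188679 + 0.0384615) = √0.0573294 = 0.239436
z = (z1 − z2)/SE = (0.362029 − (-0.236302)) / 0.239436 = 0.598331 / 0.239436 = 2.499

2.499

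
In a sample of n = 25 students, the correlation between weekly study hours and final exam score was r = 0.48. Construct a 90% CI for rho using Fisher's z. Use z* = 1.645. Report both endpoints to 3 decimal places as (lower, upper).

(0.171, 0.703)

Fisher z: z_r = atanh(r) = ½·ln((1+0.48)/(1−0.48)) = 0.522984
SE(z) = 1/√(n−3) = 1/√22 = 0.213201
90% ⇒ z* = 1.645; margin = 1.645·0.213201 = 0.350716
CI on z-scale: (0.172268, 0.873700)
Back-transform: tanh(0.172268) = 0.170584, tanh(0.873700) = 0.703249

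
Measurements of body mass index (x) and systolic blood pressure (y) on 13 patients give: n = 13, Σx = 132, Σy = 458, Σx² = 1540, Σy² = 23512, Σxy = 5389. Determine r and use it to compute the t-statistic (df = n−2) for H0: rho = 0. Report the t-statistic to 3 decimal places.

2.543

S_xy = nΣxy − ΣxΣy = 13·5389 − 132·458 = 70057 − 60456 = 9601
S_xx = nΣx² − (Σx)² = 13·1540 − 132² = 20020 − 17424 = 2596
S_yy = nΣy² − (Σy)² = 13·23512 − 458² = 305656 − 209764 = 95892
r = S_xy / √(S_xx·S_yy) = 9601 / √(2596·95892) = 9601 / √248935632 = 9601 / 15777.6941 = 0.6085
t = r·√(n−2)/√(1−r²) = 0.6085·√11 / √(1−0.370272) = 2.018166 / 0.793554 = 2.543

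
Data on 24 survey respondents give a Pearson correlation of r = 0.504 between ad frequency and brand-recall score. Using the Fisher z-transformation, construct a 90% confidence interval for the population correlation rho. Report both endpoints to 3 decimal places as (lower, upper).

Fisher z: z_r = atanh(r) = ½·ln((1+0.504)/(1−0.504)) = 0.554654
SE(z) = 1/√(n−3) = 1/√21 = 0.218218
90% ⇒ z* = 1.645; margin = 1.645·0.218218 = 0.358969
CI on z-scale: (0.195685, 0.913623)
Back-transform: tanh(0.195685) = 0.193225, tanh(0.913623) = 0.722867

(0.193, 0.723)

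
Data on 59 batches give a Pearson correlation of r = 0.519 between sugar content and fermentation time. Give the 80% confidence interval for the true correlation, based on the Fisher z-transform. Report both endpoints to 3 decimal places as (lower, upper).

Fisher z: z_r = atanh(r) = ½·ln((1+0.519)/(1−0.519)) = 0.574970
SE(z) = 1/√(n−3) = 1/√56 = 0.133631
80% ⇒ z* = 1.282; margin = 1.282·0.133631 = 0.171315
CI on z-scale: (0.403655, 0.746285)
Back-transform: tanh(0.403655) = 0.383072, tanh(0.746285) = 0.632927

(0.383, 0.633)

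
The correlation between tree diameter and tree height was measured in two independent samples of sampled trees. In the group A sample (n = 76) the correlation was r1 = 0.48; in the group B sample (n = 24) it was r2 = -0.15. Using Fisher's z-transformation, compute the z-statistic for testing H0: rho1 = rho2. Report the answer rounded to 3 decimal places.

2.722

z1 = atanh(0.48) = 0.522984,  z2 = atanh(-0.15) = -0.151140
SE = √(1/(n1−3) + 1/(n2−3)) = √(1/73 + 1/21) = √(0.0136986 + 0.0476190) = √0.0613176 = 0.247624
z = (z1 − z2)/SE = (0.522984 − (-0.151140)) / 0.247624 = 0.674124 / 0.247624 = 2.722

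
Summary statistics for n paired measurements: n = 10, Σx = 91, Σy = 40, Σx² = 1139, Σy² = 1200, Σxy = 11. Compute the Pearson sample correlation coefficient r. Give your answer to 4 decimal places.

-0.6208

S_xy = nΣxy − ΣxΣy = 10·11 − 91·40 = 110 − 3640 = -3530
S_xx = nΣx² − (Σx)² = 10·1139 − 91² = 11390 − 8281 = 3109
S_yy = nΣy² − (Σy)² = 10·1200 − 40² = 12000 − 1600 = 10400
r = S_xy / √(S_xx·S_yy) = -3530 / √(3109·10400) = -3530 / √32333600 = -3530 / 5686.2642 = -0.6208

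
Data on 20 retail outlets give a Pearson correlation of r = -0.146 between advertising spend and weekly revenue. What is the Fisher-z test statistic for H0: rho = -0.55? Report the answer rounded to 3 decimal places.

1.943

z_r = atanh(-0.146) = -0.147051,  z_0 = atanh(-0.55) = -0.618381
SE = 1/√(n−3) = 1/√17 = 0.242536
z = (z_r − z_0)/SE = (-0.147051 − (-0.618381)) / 0.242536 = 0.471330 / 0.242536 = 1.943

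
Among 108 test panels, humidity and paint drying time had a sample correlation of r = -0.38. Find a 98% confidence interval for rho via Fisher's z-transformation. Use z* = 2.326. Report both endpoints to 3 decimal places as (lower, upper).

(-0.556, -0.171)

Fisher z: z_r = atanh(r) = ½·ln((1+(-0.38))/(1−(-0.38))) = -0.400060
SE(z) = 1/√(n−3) = 1/√105 = 0.097590
98% ⇒ z* = 2.326; margin = 2.326·0.097590 = 0.226994
CI on z-scale: (-0.627054, -0.173066)
Back-transform: tanh(-0.627054) = -0.556020, tanh(-0.173066) = -0.171359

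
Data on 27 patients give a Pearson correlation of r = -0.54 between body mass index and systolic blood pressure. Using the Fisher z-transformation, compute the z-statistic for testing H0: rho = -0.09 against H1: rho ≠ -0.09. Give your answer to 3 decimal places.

z_r = atanh(-0.54) = -0.604156,  z_0 = atanh(-0.09) = -0.090244
SE = 1/√(n−3) = 1/√24 = 0.204124
z = (z_r − z_0)/SE = (-0.604156 − (-0.090244)) / 0.204124 = -0.513912 / 0.204124 = -2.518

-2.518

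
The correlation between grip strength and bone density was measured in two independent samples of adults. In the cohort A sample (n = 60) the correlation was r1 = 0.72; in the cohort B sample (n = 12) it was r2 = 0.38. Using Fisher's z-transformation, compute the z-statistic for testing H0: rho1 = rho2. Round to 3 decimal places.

1.415

Fisher z-transforms: z1 = atanh(0.72) = 0.907645, z2 = atanh(0.38) = 0.400060; difference d = 0.507585
Var(d) = 1/57 + 1/9 = 0.0175439 + 0.1111111 = 0.1286550
z = d/√Var(d) = 0.507585 / √0.1286550 = 0.507585 / 0.358685 = 1.415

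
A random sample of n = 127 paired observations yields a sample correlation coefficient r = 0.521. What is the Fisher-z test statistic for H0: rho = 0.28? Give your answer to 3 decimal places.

z_r = atanh(0.521) = 0.577711,  z_0 = atanh(0.28) = 0.287682
SE = 1/√(n−3) = 1/√124 = 0.089803
z = (z_r − z_0)/SE = (0.577711 − 0.287682) / 0.089803 = 0.290029 / 0.089803 = 3.230

3.230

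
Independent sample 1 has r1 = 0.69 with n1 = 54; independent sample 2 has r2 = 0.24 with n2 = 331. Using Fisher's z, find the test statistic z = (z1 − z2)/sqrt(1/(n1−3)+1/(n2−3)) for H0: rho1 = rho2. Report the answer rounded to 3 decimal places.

Fisher z-transforms: z1 = atanh(0.69) = 0.847956, z2 = atanh(0.24) = 0.244774; difference d = 0.603182
Var(d) = 1/51 + 1/328 = 0.0196078 + 0.0030488 = 0.0226566
z = d/√Var(d) = 0.603182 / √0.0226566 = 0.603182 / 0.150521 = 4.007

4.007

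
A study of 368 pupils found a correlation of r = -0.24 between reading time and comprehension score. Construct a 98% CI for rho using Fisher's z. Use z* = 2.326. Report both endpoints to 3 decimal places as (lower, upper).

Fisher z: z_r = atanh(r) = ½·ln((1+(-0.24))/(1−(-0.24))) = -0.244774
SE(z) = 1/√(n−3) = 1/√365 = 0.052342
98% ⇒ z* = 2.326; margin = 2.326·0.052342 = 0.121747
CI on z-scale: (-0.366521, -0.123027)
Back-transform: tanh(-0.366521) = -0.350945, tanh(-0.123027) = -0.122410

(-0.351, -0.122)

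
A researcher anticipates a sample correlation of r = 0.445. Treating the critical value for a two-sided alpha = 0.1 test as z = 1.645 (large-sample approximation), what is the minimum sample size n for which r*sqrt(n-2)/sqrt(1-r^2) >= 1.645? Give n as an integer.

13

r√(n−2)/√(1−r²) ≥ 1.645  ⇔  n−2 ≥ (1.645)²·(1−r²)/r²
(1−r²)/r² = (1−0.198025)/0.198025 = 4.0499
n ≥ 2 + 2.706025·4.0499 = 2 + 10.9591 = 12.9591
⌈12.9591⌉ = 13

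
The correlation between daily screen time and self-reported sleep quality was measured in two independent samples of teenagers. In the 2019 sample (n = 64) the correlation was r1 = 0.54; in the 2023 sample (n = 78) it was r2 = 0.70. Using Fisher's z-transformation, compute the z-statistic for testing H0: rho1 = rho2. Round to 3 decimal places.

Fisher z-transforms: z1 = atanh(0.54) = 0.604156, z2 = atanh(0.70) = 0.867301; difference d = -0.263145
Var(d) = 1/61 + 1/75 = 0.0163934 + 0.0133333 = 0.0297267
z = d/√Var(d) = -0.263145 / √0.0297267 = -0.263145 / 0.172414 = -1.526

-1.526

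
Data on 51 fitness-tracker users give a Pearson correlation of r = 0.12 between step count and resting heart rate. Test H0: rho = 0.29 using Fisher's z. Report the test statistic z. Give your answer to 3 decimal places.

Fisher z: atanh(0.12) = 0.120581, atanh(0.29) = 0.298566
z = (z_r − z_0)·√(n−3) = (0.120581 − 0.298566)·√48 = -0.177985 · 6.928203 = -1.233

-1.233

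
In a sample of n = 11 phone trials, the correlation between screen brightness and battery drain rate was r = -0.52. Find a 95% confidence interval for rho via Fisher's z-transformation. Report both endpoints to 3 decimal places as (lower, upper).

(-0.854, 0.116)

Fisher z: z_r = atanh(r) = ½·ln((1+(-0.52))/(1−(-0.52))) = -0.576340
SE(z) = 1/√(n−3) = 1/√8 = 0.353553
95% ⇒ z* = 1.960; margin = 1.960·0.353553 = 0.692964
CI on z-scale: (-1.269304, 0.116624)
Back-transform: tanh(-1.269304) = -0.853609, tanh(0.116624) = 0.116098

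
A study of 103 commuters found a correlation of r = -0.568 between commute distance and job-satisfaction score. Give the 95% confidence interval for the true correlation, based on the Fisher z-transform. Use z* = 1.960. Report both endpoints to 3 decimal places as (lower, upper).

z_r = atanh(-0.568) = -0.644565;  SE = 1/√(n−3) = 1/√100 = 0.100000
z-limits: -0.644565 ± 1.960·0.100000 = -0.644565 ± 0.196000 = [-0.840565, -0.448565]
ρ-limits: (tanh -0.840565, tanh -0.448565) = (-0.686, -0.421)

(-0.686, -0.421)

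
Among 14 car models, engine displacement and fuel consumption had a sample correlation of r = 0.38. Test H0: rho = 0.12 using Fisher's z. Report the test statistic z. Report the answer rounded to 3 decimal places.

0.927

Fisher z: atanh(0.38) = 0.400060, atanh(0.12) = 0.120581
z = (z_r − z_0)·√(n−3) = (0.400060 − 0.120581)·√11 = 0.279479 · 3.316625 = 0.927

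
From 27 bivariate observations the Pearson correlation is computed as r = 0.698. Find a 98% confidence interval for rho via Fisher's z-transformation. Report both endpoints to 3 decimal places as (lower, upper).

(0.370, 0.871)

z_r = atanh(0.698) = 0.863390;  SE = 1/√(n−3) = 1/√24 = 0.204124
z-limits: 0.863390 ± 2.326·0.204124 = 0.863390 ± 0.474792 = [0.388598, 1.338182]
ρ-limits: (tanh 0.388598, tanh 1.338182) = (0.370, 0.871)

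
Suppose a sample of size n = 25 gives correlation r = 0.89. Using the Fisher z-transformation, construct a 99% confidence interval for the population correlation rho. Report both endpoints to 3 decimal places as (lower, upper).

(0.703, 0.962)

Fisher z: z_r = atanh(r) = ½·ln((1+0.89)/(1−0.89)) = 1.421926
SE(z) = 1/√(n−3) = 1/√22 = 0.213201
99% ⇒ z* = 2.576; margin = 2.576·0.213201 = 0.549206
CI on z-scale: (0.872720, 1.971132)
Back-transform: tanh(0.872720) = 0.702753, tanh(1.971132) = 0.961930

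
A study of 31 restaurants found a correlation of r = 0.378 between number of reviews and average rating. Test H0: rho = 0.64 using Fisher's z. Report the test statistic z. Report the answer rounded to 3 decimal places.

-1.907

z_r = atanh(0.378) = 0.397724,  z_0 = atanh(0.64) = 0.758174
SE = 1/√(n−3) = 1/√28 = 0.188982
z = (z_r − z_0)/SE = (0.397724 − 0.758174) / 0.188982 = -0.360450 / 0.188982 = -1.907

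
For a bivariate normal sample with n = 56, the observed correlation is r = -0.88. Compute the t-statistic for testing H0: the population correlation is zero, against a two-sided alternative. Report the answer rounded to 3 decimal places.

-13.615

1 − r² = 1 − 0.7744 = 0.2256;  √(1−r²) = 0.474974
√(n−2) = √54 = 7.348469
t = r·√(n−2)/√(1−r²) = -0.88 · 7.348469 / 0.474974 = -13.615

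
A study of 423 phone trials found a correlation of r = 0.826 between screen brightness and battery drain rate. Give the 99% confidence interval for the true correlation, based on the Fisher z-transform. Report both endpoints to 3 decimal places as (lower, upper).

(0.782, 0.862)

Fisher z: z_r = atanh(r) = ½·ln((1+0.826)/(1−0.826)) = 1.175414
SE(z) = 1/√(n−3) = 1/√420 = 0.048795
99% ⇒ z* = 2.576; margin = 2.576·0.048795 = 0.125696
CI on z-scale: (1.049718, 1.301110)
Back-transform: tanh(1.049718) = 0.781697, tanh(1.301110) = 0.862009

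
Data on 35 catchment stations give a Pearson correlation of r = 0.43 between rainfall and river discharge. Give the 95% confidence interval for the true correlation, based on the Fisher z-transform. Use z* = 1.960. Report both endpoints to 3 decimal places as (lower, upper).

(0.113, 0.668)

z_r = atanh(0.43) = 0.459897;  SE = 1/√(n−3) = 1/√32 = 0.176777
z-limits: 0.459897 ± 1.960·0.176777 = 0.459897 ± 0.346483 = [0.113414, 0.806380]
ρ-limits: (tanh 0.113414, tanh 0.806380) = (0.113, 0.668)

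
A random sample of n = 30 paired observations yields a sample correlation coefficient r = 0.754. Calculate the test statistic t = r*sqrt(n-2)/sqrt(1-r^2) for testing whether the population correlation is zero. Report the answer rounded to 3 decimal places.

6.074

t = r·√(n−2) / √(1−r²) with r = 0.754, n = 30
  = 0.754·√28 / √(1 − 0.568516)
  = 0.754·5.291503 / 0.656874
  = 3.989793 / 0.656874 = 6.074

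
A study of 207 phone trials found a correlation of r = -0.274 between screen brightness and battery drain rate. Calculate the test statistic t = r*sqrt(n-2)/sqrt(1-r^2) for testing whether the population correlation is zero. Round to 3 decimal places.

-4.079

1 − r² = 1 − 0.075076 = 0.924924;  √(1−r²) = 0.961730
√(n−2) = √205 = 14.317821
t = r·√(n−2)/√(1−r²) = -0.274 · 14.317821 / 0.961730 = -4.079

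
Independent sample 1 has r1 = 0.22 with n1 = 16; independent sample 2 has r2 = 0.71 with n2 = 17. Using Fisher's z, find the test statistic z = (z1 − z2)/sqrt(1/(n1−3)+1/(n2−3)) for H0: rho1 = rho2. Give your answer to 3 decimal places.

Fisher z-transforms: z1 = atanh(0.22) = 0.223656, z2 = atanh(0.71) = 0.887184; difference d = -0.663528
Var(d) = 1/13 + 1/14 = 0.0769231 + 0.0714286 = 0.1483517
z = d/√Var(d) = -0.663528 / √0.1483517 = -0.663528 / 0.385165 = -1.723

-1.723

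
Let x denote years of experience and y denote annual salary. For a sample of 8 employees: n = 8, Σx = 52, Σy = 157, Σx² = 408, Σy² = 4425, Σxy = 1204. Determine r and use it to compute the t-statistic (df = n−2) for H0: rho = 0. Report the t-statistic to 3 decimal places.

S_xy = nΣxy − ΣxΣy = 8·1204 − 52·157 = 9632 − 8164 = 1468
S_xx = nΣx² − (Σx)² = 8·408 − 52² = 3264 − 2704 = 560
S_yy = nΣy² − (Σy)² = 8·4425 − 157² = 35400 − 24649 = 10751
r = S_xy / √(S_xx·S_yy) = 1468 / √(560·10751) = 1468 / √6020560 = 1468 / 2453.6829 = 0.5983
t = r·√(n−2)/√(1−r²) = 0.5983·√6 / √(1−0.357963) = 1.465530 / 0.801272 = 1.829

1.829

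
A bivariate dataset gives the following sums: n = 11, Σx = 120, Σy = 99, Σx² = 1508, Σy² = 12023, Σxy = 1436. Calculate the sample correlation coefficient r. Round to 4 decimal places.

0.2392

S_xy = nΣxy − ΣxΣy = 11·1436 − 120·99 = 15796 − 11880 = 3916
S_xx = nΣx² − (Σx)² = 11·1508 − 120² = 16588 − 14400 = 2188
S_yy = nΣy² − (Σy)² = 11·12023 − 99² = 132253 − 9801 = 122452
r = S_xy / √(S_xx·S_yy) = 3916 / √(2188·122452) = 3916 / √267924976 = 3916 / 16368.4140 = 0.2392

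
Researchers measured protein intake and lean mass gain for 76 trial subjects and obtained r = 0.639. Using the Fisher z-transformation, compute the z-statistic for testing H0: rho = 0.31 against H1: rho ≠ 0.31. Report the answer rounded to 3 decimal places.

3.725

z_r = atanh(0.639) = 0.756482,  z_0 = atanh(0.31) = 0.320545
SE = 1/√(n−3) = 1/√73 = 0.117041
z = (z_r − z_0)/SE = (0.756482 − 0.320545) / 0.117041 = 0.435937 / 0.117041 = 3.725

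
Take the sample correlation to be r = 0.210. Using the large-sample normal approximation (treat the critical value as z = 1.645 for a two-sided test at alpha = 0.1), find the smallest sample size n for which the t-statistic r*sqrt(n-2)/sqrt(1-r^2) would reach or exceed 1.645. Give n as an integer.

61

r√(n−2)/√(1−r²) ≥ 1.645  ⇔  n−2 ≥ (1.645)²·(1−r²)/r²
(1−r²)/r² = (1−0.044100)/0.044100 = 21.6757
n ≥ 2 + 2.706025·21.6757 = 2 + 58.6550 = 60.6550
⌈60.6550⌉ = 61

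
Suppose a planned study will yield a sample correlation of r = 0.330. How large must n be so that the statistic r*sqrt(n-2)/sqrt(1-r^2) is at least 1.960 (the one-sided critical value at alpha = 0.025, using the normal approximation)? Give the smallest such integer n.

34

Need r·√(n−2)/√(1−r²) ≥ 1.960
√(n−2) ≥ 1.960·√(1−0.108900) / 0.330 = 1.960·0.943981 / 0.330 = 5.6067
n−2 ≥ 31.4351  ⇒  n ≥ 33.4351
Smallest integer n = 34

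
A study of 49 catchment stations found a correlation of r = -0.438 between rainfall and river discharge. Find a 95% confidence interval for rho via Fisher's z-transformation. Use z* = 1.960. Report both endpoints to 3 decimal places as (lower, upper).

z_r = atanh(-0.438) = -0.469753;  SE = 1/√(n−3) = 1/√46 = 0.147442
z-limits: -0.469753 ± 1.960·0.147442 = -0.469753 ± 0.288986 = [-0.758739, -0.180767]
ρ-limits: (tanh -0.758739, tanh -0.180767) = (-0.640, -0.179)

(-0.640, -0.179)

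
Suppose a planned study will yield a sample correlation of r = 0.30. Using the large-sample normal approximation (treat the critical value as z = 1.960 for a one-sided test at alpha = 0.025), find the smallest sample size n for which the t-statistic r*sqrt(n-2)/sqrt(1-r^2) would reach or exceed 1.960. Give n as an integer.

41

r√(n−2)/√(1−r²) ≥ 1.960  ⇔  n−2 ≥ (1.960)²·(1−r²)/r²
(1−r²)/r² = (1−0.0900)/0.0900 = 10.1111
n ≥ 2 + 3.8416·10.1111 = 2 + 38.8428 = 40.8428
⌈40.8428⌉ = 41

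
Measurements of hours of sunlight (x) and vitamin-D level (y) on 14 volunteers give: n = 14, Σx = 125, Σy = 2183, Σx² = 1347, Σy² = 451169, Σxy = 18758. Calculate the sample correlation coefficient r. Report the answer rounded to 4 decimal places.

Numerator: nΣxy − (Σx)(Σy) = 14·18758 − (125)(2183) = -10263
Denominator: √[(nΣx²−(Σx)²)(nΣy²−(Σy)²)]
  nΣx²−(Σx)² = 14·1347 − 15625 = 3233;  nΣy²−(Σy)² = 14·451169 − 4765489 = 1550877
  √(3233·1550877) = √5013985341 = 70809.5004
r = -10263 / 70809.5004 = -0.1449

-0.1449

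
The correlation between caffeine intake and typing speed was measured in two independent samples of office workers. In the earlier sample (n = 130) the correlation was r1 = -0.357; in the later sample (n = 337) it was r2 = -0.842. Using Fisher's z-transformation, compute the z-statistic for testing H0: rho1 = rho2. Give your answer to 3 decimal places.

8.197

z1 = atanh(-0.357) = -0.373443,  z2 = atanh(-0.842) = -1.228006
SE = √(1/(n1−3) + 1/(n2−3)) = √(1/127 + 1/334) = √(0.0078740 + 0.0029940) = √0.0108680 = 0.104250
z = (z1 − z2)/SE = (-0.373443 − (-1.228006)) / 0.104250 = 0.854563 / 0.104250 = 8.197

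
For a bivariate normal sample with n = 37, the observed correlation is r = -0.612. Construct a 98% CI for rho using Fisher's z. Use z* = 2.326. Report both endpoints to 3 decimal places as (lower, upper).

(-0.804, -0.303)

z_r = atanh(-0.612) = -0.712113;  SE = 1/√(n−3) = 1/√34 = 0.171499
z-limits: -0.712113 ± 2.326·0.171499 = -0.712113 ± 0.398907 = [-1.111020, -0.313206]
ρ-limits: (tanh -1.111020, tanh -0.313206) = (-0.804, -0.303)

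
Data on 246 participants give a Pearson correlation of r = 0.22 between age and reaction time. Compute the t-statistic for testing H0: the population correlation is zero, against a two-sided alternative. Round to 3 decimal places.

1 − r² = 1 − 0.0484 = 0.9516;  √(1−r²) = 0.975500
√(n−2) = √244 = 15.620499
t = r·√(n−2)/√(1−r²) = 0.22 · 15.620499 / 0.975500 = 3.523

3.523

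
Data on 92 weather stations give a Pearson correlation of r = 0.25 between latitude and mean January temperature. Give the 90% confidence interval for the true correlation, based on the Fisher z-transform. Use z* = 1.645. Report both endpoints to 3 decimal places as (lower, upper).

Fisher z: z_r = atanh(r) = ½·ln((1+0.25)/(1−0.25)) = 0.255413
SE(z) = 1/√(n−3) = 1/√89 = 0.106000
90% ⇒ z* = 1.645; margin = 1.645·0.106000 = 0.174370
CI on z-scale: (0.081043, 0.429783)
Back-transform: tanh(0.081043) = 0.080866, tanh(0.429783) = 0.405140

(0.081, 0.405)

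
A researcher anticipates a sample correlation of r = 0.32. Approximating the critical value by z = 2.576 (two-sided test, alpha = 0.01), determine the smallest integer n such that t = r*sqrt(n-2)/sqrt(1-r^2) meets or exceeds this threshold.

Need r·√(n−2)/√(1−r²) ≥ 2.576
√(n−2) ≥ 2.576·√(1−0.1024) / 0.32 = 2.576·0.947418 / 0.32 = 7.6267
n−2 ≥ 58.1666  ⇒  n ≥ 60.1666
Smallest integer n = 61

61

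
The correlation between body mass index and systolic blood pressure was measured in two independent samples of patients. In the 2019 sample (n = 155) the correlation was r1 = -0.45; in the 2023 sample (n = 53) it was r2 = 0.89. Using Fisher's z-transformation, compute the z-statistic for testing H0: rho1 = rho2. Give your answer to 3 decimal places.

-11.695

z1 = atanh(-0.45) = -0.484700,  z2 = atanh(0.89) = 1.421926
SE = √(1/(n1−3) + 1/(n2−3)) = √(1/152 + 1/50) = √(0.0065789 + 0.0200000) = √0.0265789 = 0.163030
z = (z1 − z2)/SE = (-0.484700 − 1.421926) / 0.163030 = -1.906626 / 0.163030 = -11.695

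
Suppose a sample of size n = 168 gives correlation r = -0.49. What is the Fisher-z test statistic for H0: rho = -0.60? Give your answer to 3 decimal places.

2.018

Fisher z: atanh(-0.49) = -0.536060, atanh(-0.60) = -0.693147
z = (z_r − z_0)·√(n−3) = (-0.536060 − (-0.693147))·√165 = 0.157087 · 12.845233 = 2.018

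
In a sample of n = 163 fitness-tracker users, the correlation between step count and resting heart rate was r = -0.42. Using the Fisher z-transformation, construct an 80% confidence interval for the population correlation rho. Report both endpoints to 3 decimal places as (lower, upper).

(-0.500, -0.333)

Fisher z: z_r = atanh(r) = ½·ln((1+(-0.42))/(1−(-0.42))) = -0.447692
SE(z) = 1/√(n−3) = 1/√160 = 0.079057
80% ⇒ z* = 1.282; margin = 1.282·0.079057 = 0.101351
CI on z-scale: (-0.549043, -0.346341)
Back-transform: tanh(-0.549043) = -0.499803, tanh(-0.346341) = -0.333127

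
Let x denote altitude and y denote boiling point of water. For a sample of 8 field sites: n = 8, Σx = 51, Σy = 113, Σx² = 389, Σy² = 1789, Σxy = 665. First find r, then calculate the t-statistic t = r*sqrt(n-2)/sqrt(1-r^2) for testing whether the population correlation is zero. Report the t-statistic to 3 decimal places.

-1.410

Numerator: nΣxy − (Σx)(Σy) = 8·665 − (51)(113) = -443
Denominator: √[(nΣx²−(Σx)²)(nΣy²−(Σy)²)]
  nΣx²−(Σx)² = 8·389 − 2601 = 511;  nΣy²−(Σy)² = 8·1789 − 12769 = 1543
  √(511·1543) = √788473 = 887.9600
r = -443 / 887.9600 = -0.4989
t = r·√(n−2)/√(1−r²) = -0.4989·√6 / √(1−0.248901) = -1.222050 / 0.866660 = -1.410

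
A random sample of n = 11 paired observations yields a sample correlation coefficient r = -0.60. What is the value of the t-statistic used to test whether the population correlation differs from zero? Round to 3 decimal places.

-2.250

1 − r² = 1 − 0.3600 = 0.6400;  √(1−r²) = 0.800000
√(n−2) = √9 = 3.000000
t = r·√(n−2)/√(1−r²) = -0.60 · 3.000000 / 0.800000 = -2.250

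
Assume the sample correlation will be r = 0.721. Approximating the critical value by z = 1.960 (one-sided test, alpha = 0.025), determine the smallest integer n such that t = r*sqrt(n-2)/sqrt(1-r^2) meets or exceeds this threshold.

6

Need r·√(n−2)/√(1−r²) ≥ 1.960
√(n−2) ≥ 1.960·√(1−0.519841) / 0.721 = 1.960·0.692935 / 0.721 = 1.8837
n−2 ≥ 3.5483  ⇒  n ≥ 5.5483
Smallest integer n = 6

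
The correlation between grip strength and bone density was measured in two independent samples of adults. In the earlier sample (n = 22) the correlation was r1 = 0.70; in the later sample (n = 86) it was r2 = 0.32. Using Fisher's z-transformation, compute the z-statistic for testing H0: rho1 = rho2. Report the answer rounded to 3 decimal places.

Fisher z-transforms: z1 = atanh(0.70) = 0.867301, z2 = atanh(0.32) = 0.331647; difference d = 0.535654
Var(d) = 1/19 + 1/83 = 0.0526316 + 0.0120482 = 0.0646798
z = d/√Var(d) = 0.535654 / √0.0646798 = 0.535654 / 0.254322 = 2.106

2.106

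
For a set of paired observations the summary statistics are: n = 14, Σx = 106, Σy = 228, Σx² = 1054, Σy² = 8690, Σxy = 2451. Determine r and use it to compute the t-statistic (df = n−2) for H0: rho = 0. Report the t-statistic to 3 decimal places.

2.946

S_xy = nΣxy − ΣxΣy = 14·2451 − 106·228 = 34314 − 24168 = 10146
S_xx = nΣx² − (Σx)² = 14·1054 − 106² = 14756 − 11236 = 3520
S_yy = nΣy² − (Σy)² = 14·8690 − 228² = 121660 − 51984 = 69676
r = S_xy / √(S_xx·S_yy) = 10146 / √(3520·69676) = 10146 / √245259520 = 10146 / 15660.7637 = 0.6479
t = r·√(n−2)/√(1−r²) = 0.6479·√12 / √(1−0.419774) = 2.244391 / 0.761726 = 2.946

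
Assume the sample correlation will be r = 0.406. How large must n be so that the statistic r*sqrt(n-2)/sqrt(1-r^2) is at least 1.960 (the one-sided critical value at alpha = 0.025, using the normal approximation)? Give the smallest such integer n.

Need r·√(n−2)/√(1−r²) ≥ 1.960
√(n−2) ≥ 1.960·√(1−0.164836) / 0.406 = 1.960·0.913873 / 0.406 = 4.4118
n−2 ≥ 19.4640  ⇒  n ≥ 21.4640
Smallest integer n = 22

22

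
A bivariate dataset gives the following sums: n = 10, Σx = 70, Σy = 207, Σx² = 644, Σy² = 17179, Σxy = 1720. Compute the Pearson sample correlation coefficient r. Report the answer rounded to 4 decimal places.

S_xy = nΣxy − ΣxΣy = 10·1720 − 70·207 = 17200 − 14490 = 2710
S_xx = nΣx² − (Σx)² = 10·644 − 70² = 6440 − 4900 = 1540
S_yy = nΣy² − (Σy)² = 10·17179 − 207² = 171790 − 42849 = 128941
r = S_xy / √(S_xx·S_yy) = 2710 / √(1540·128941) = 2710 / √198569140 = 2710 / 14091.4563 = 0.1923

0.1923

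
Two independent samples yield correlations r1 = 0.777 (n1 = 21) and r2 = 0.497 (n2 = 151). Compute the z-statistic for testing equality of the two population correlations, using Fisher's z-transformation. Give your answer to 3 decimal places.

z1 = atanh(0.777) = 1.037755,  z2 = atanh(0.497) = 0.545314
SE = √(1/(n1−3) + 1/(n2−3)) = √(1/18 + 1/148) = √(0.0555556 + 0.0067568) = √0.0623124 = 0.249625
z = (z1 − z2)/SE = (1.037755 − 0.545314) / 0.249625 = 0.492441 / 0.249625 = 1.973

1.973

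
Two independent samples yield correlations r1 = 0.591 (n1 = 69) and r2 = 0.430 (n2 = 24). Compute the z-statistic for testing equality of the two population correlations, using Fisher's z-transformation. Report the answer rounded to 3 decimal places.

z1 = atanh(0.591) = 0.679201,  z2 = atanh(0.430) = 0.459897
SE = √(1/(n1−3) + 1/(n2−3)) = √(1/66 + 1/21) = √(0.0151515 + 0.0476190) = √0.0627705 = 0.250540
z = (z1 − z2)/SE = (0.679201 − 0.459897) / 0.250540 = 0.219304 / 0.250540 = 0.875

0.875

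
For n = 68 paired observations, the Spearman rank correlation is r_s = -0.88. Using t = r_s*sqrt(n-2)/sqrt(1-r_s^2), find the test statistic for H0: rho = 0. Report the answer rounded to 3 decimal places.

-15.052

1 − r_s² = 1 − 0.7744 = 0.2256;  √(1−r_s²) = 0.474974
√(n−2) = √66 = 8.124038
t = r_s·√(n−2)/√(1−r_s²) = -0.88 · 8.124038 / 0.474974 = -15.052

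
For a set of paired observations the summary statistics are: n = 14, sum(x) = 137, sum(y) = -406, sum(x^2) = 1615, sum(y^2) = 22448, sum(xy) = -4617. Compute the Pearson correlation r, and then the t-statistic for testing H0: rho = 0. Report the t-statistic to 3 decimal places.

-1.407

Numerator: nΣxy − (Σx)(Σy) = 14·(-4617) − (137)(-406) = -9016
Denominator: √[(nΣx²−(Σx)²)(nΣy²−(Σy)²)]
  nΣx²−(Σx)² = 14·1615 − 18769 = 3841;  nΣy²−(Σy)² = 14·22448 − 164836 = 149436
  √(3841·149436) = √573983676 = 23957.9564
r = -9016 / 23957.9564 = -0.3763
t = r·√(n−2)/√(1−r²) = -0.3763·√12 / √(1−0.141602) = -1.303541 / 0.926498 = -1.407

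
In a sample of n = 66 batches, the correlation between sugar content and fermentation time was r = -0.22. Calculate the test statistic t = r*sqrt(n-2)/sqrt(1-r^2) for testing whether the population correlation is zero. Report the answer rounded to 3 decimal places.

t = r·√(n−2) / √(1−r²) with r = -0.22, n = 66
  = -0.22·√64 / √(1 − 0.0484)
  = -0.22·8.000000 / 0.975500
  = -1.760000 / 0.975500 = -1.804

-1.804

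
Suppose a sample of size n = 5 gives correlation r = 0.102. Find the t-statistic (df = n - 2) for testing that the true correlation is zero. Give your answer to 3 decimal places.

1 − r² = 1 − 0.010404 = 0.989596;  √(1−r²) = 0.994784
√(n−2) = √3 = 1.732051
t = r·√(n−2)/√(1−r²) = 0.102 · 1.732051 / 0.994784 = 0.178

0.178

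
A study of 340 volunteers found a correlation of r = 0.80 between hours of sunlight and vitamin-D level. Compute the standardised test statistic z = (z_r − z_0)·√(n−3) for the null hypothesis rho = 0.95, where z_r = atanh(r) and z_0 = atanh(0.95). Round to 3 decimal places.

z_r = atanh(0.80) = 1.098612,  z_0 = atanh(0.95) = 1.831781
SE = 1/√(n−3) = 1/√337 = 0.054473
z = (z_r − z_0)/SE = (1.098612 − 1.831781) / 0.054473 = -0.733169 / 0.054473 = -13.459

-13.459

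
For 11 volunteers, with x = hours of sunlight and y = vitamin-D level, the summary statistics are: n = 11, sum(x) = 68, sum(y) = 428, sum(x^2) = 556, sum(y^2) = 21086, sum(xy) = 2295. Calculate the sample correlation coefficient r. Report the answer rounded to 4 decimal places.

Numerator: nΣxy − (Σx)(Σy) = 11·2295 − (68)(428) = -3859
Denominator: √[(nΣx²−(Σx)²)(nΣy²−(Σy)²)]
  nΣx²−(Σx)² = 11·556 − 4624 = 1492;  nΣy²−(Σy)² = 11·21086 − 183184 = 48762
  √(1492·48762) = √72752904 = 8529.5313
r = -3859 / 8529.5313 = -0.4524

-0.4524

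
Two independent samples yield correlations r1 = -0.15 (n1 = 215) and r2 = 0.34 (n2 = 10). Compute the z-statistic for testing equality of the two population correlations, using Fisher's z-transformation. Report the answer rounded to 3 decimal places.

z1 = atanh(-0.15) = -0.151140,  z2 = atanh(0.34) = 0.354093
SE = √(1/(n1−3) + 1/(n2−3)) = √(1/212 + 1/7) = √(0.0047170 + 0.1428571) = √0.1475741 = 0.384154
z = (z1 − z2)/SE = (-0.151140 − 0.354093) / 0.384154 = -0.505233 / 0.384154 = -1.315

-1.315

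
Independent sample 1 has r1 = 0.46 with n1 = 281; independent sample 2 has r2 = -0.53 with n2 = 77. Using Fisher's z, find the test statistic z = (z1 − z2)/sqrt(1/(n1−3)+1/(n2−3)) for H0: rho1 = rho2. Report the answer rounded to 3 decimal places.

8.313

z1 = atanh(0.46) = 0.497311,  z2 = atanh(-0.53) = -0.590145
SE = √(1/(n1−3) + 1/(n2−3)) = √(1/278 + 1/74) = √(0.0035971 + 0.0135135) = √0.0171106 = 0.130807
z = (z1 − z2)/SE = (0.497311 − (-0.590145)) / 0.130807 = 1.087456 / 0.130807 = 8.313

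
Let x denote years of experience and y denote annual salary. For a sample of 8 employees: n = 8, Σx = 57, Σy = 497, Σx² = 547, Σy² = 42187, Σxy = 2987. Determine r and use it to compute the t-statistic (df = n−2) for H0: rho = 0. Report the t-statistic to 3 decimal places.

Numerator: nΣxy − (Σx)(Σy) = 8·2987 − (57)(497) = -4433
Denominator: √[(nΣx²−(Σx)²)(nΣy²−(Σy)²)]
  nΣx²−(Σx)² = 8·547 − 3249 = 1127;  nΣy²−(Σy)² = 8·42187 − 247009 = 90487
  √(1127·90487) = √101978849 = 10098.4578
r = -4433 / 10098.4578 = -0.4390
t = r·√(n−2)/√(1−r²) = -0.4390·√6 / √(1−0.192721) = -1.075326 / 0.898487 = -1.197

-1.197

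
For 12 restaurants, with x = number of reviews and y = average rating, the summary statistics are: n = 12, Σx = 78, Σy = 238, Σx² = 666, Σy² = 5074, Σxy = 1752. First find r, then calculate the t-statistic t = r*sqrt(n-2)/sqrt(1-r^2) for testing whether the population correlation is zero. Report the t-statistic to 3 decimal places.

S_xy = nΣxy − ΣxΣy = 12·1752 − 78·238 = 21024 − 18564 = 2460
S_xx = nΣx² − (Σx)² = 12·666 − 78² = 7992 − 6084 = 1908
S_yy = nΣy² − (Σy)² = 12·5074 − 238² = 60888 − 56644 = 4244
r = S_xy / √(S_xx·S_yy) = 2460 / √(1908·4244) = 2460 / √8097552 = 2460 / 2845.6198 = 0.8645
t = r·√(n−2)/√(1−r²) = 0.8645·√10 / √(1−0.747360) = 2.733789 / 0.502633 = 5.439

5.439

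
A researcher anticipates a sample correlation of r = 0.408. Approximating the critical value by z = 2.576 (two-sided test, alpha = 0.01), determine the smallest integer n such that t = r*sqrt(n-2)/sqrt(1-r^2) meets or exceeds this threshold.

36

Need r·√(n−2)/√(1−r²) ≥ 2.576
√(n−2) ≥ 2.576·√(1−0.166464) / 0.408 = 2.576·0.912982 / 0.408 = 5.7643
n−2 ≥ 33.2272  ⇒  n ≥ 35.2272
Smallest integer n = 36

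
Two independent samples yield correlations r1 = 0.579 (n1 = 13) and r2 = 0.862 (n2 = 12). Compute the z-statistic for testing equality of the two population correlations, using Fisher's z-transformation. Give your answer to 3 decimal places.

Fisher z-transforms: z1 = atanh(0.579) = 0.660957, z2 = atanh(0.862) = 1.301076; difference d = -0.640119
Var(d) = 1/10 + 1/9 = 0.1000000 + 0.1111111 = 0.2111111
z = d/√Var(d) = -0.640119 / √0.2111111 = -0.640119 / 0.459468 = -1.393

-1.393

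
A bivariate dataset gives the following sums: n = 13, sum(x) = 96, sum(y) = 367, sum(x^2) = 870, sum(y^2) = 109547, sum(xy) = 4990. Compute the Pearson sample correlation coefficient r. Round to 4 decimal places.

0.5704

S_xy = nΣxy − ΣxΣy = 13·4990 − 96·367 = 64870 − 35232 = 29638
S_xx = nΣx² − (Σx)² = 13·870 − 96² = 11310 − 9216 = 2094
S_yy = nΣy² − (Σy)² = 13·109547 − 367² = 1424111 − 134689 = 1289422
r = S_xy / √(S_xx·S_yy) = 29638 / √(2094·1289422) = 29638 / √2700049668 = 29638 / 51962.0022 = 0.5704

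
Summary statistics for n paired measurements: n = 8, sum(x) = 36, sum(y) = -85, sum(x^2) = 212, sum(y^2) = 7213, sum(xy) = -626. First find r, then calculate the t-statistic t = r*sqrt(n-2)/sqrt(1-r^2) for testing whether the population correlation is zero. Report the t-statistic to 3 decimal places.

-1.178

S_xy = nΣxy − ΣxΣy = 8·(-626) − 36·(-85) = -5008 − (-3060) = -1948
S_xx = nΣx² − (Σx)² = 8·212 − 36² = 1696 − 1296 = 400
S_yy = nΣy² − (Σy)² = 8·7213 − (-85)² = 57704 − 7225 = 50479
r = S_xy / √(S_xx·S_yy) = -1948 / √(400·50479) = -1948 / √20191600 = -1948 / 4493.5064 = -0.4335
t = r·√(n−2)/√(1−r²) = -0.4335·√6 / √(1−0.187922) = -1.061854 / 0.901154 = -1.178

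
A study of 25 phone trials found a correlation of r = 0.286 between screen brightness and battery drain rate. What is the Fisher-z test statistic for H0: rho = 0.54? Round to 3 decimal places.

z_r = atanh(0.286) = 0.294204,  z_0 = atanh(0.54) = 0.604156
SE = 1/√(n−3) = 1/√22 = 0.213201
z = (z_r − z_0)/SE = (0.294204 − 0.604156) / 0.213201 = -0.309952 / 0.213201 = -1.454

-1.454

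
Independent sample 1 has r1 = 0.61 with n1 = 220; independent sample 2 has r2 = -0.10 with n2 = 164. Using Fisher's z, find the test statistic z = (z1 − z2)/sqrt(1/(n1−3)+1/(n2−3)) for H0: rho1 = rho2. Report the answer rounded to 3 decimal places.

z1 = atanh(0.61) = 0.708921,  z2 = atanh(-0.10) = -0.100335
SE = √(1/(n1−3) + 1/(n2−3)) = √(1/217 + 1/161) = √(0.0046083 + 0.0062112) = √0.0108195 = 0.104017
z = (z1 − z2)/SE = (0.708921 − (-0.100335)) / 0.104017 = 0.809256 / 0.104017 = 7.780

7.780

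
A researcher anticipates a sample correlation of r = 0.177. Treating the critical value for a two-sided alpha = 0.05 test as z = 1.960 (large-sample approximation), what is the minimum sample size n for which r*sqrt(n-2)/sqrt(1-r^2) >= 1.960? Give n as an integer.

121

r√(n−2)/√(1−r²) ≥ 1.960  ⇔  n−2 ≥ (1.960)²·(1−r²)/r²
(1−r²)/r² = (1−0.031329)/0.031329 = 30.9193
n ≥ 2 + 3.8416·30.9193 = 2 + 118.7796 = 120.7796
⌈120.7796⌉ = 121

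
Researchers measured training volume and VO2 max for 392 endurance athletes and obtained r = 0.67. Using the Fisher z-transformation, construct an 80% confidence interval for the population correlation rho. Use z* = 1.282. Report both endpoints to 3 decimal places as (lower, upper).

(0.633, 0.704)

z_r = atanh(0.67) = 0.810743;  SE = 1/√(n−3) = 1/√389 = 0.050702
z-limits: 0.810743 ± 1.282·0.050702 = 0.810743 ± 0.065000 = [0.745743, 0.875743]
ρ-limits: (tanh 0.745743, tanh 0.875743) = (0.633, 0.704)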